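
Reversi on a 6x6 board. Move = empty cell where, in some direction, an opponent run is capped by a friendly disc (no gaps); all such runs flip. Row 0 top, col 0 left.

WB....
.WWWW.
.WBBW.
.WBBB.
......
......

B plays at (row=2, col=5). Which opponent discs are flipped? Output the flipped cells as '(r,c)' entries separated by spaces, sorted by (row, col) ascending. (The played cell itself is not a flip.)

Dir NW: opp run (1,4), next='.' -> no flip
Dir N: first cell '.' (not opp) -> no flip
Dir NE: edge -> no flip
Dir W: opp run (2,4) capped by B -> flip
Dir E: edge -> no flip
Dir SW: first cell 'B' (not opp) -> no flip
Dir S: first cell '.' (not opp) -> no flip
Dir SE: edge -> no flip

Answer: (2,4)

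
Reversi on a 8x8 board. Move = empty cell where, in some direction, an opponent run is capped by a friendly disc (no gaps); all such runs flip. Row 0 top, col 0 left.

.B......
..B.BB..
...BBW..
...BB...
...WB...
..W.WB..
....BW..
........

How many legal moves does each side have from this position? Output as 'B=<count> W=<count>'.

Answer: B=9 W=9

Derivation:
-- B to move --
(1,6): flips 1 -> legal
(2,6): flips 1 -> legal
(3,2): no bracket -> illegal
(3,5): flips 1 -> legal
(3,6): flips 1 -> legal
(4,1): no bracket -> illegal
(4,2): flips 1 -> legal
(4,5): no bracket -> illegal
(5,1): no bracket -> illegal
(5,3): flips 2 -> legal
(5,6): no bracket -> illegal
(6,1): flips 2 -> legal
(6,2): no bracket -> illegal
(6,3): no bracket -> illegal
(6,6): flips 1 -> legal
(7,4): no bracket -> illegal
(7,5): flips 1 -> legal
(7,6): no bracket -> illegal
B mobility = 9
-- W to move --
(0,0): no bracket -> illegal
(0,2): no bracket -> illegal
(0,3): flips 1 -> legal
(0,4): flips 4 -> legal
(0,5): flips 1 -> legal
(0,6): no bracket -> illegal
(1,0): no bracket -> illegal
(1,1): no bracket -> illegal
(1,3): flips 2 -> legal
(1,6): no bracket -> illegal
(2,1): no bracket -> illegal
(2,2): flips 2 -> legal
(2,6): no bracket -> illegal
(3,2): no bracket -> illegal
(3,5): no bracket -> illegal
(4,2): no bracket -> illegal
(4,5): flips 2 -> legal
(4,6): no bracket -> illegal
(5,3): no bracket -> illegal
(5,6): flips 1 -> legal
(6,3): flips 1 -> legal
(6,6): no bracket -> illegal
(7,3): no bracket -> illegal
(7,4): flips 1 -> legal
(7,5): no bracket -> illegal
W mobility = 9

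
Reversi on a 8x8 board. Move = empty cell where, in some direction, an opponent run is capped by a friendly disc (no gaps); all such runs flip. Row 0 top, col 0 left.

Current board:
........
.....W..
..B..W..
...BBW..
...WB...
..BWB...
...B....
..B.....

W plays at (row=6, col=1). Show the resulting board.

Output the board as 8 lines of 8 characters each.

Answer: ........
.....W..
..B..W..
...BBW..
...WB...
..WWB...
.W.B....
..B.....

Derivation:
Place W at (6,1); scan 8 dirs for brackets.
Dir NW: first cell '.' (not opp) -> no flip
Dir N: first cell '.' (not opp) -> no flip
Dir NE: opp run (5,2) capped by W -> flip
Dir W: first cell '.' (not opp) -> no flip
Dir E: first cell '.' (not opp) -> no flip
Dir SW: first cell '.' (not opp) -> no flip
Dir S: first cell '.' (not opp) -> no flip
Dir SE: opp run (7,2), next=edge -> no flip
All flips: (5,2)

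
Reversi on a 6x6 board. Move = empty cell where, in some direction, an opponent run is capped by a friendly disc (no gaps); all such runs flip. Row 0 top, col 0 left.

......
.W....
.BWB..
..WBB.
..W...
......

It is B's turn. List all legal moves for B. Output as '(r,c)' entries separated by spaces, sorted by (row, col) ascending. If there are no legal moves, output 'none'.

Answer: (0,0) (0,1) (3,1) (4,1) (4,3) (5,1)

Derivation:
(0,0): flips 2 -> legal
(0,1): flips 1 -> legal
(0,2): no bracket -> illegal
(1,0): no bracket -> illegal
(1,2): no bracket -> illegal
(1,3): no bracket -> illegal
(2,0): no bracket -> illegal
(3,1): flips 1 -> legal
(4,1): flips 1 -> legal
(4,3): flips 1 -> legal
(5,1): flips 1 -> legal
(5,2): no bracket -> illegal
(5,3): no bracket -> illegal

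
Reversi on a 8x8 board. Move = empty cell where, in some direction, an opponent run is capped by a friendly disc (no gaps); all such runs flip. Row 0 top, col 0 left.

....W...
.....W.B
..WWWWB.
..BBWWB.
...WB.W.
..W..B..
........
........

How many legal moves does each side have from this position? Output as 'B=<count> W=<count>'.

Answer: B=11 W=13

Derivation:
-- B to move --
(0,3): no bracket -> illegal
(0,5): no bracket -> illegal
(0,6): flips 2 -> legal
(1,1): flips 1 -> legal
(1,2): flips 1 -> legal
(1,3): flips 1 -> legal
(1,4): flips 4 -> legal
(1,6): no bracket -> illegal
(2,1): flips 4 -> legal
(3,1): no bracket -> illegal
(3,7): flips 1 -> legal
(4,1): no bracket -> illegal
(4,2): flips 1 -> legal
(4,5): no bracket -> illegal
(4,7): no bracket -> illegal
(5,1): no bracket -> illegal
(5,3): flips 1 -> legal
(5,4): flips 1 -> legal
(5,6): flips 1 -> legal
(5,7): no bracket -> illegal
(6,1): no bracket -> illegal
(6,2): no bracket -> illegal
(6,3): no bracket -> illegal
B mobility = 11
-- W to move --
(0,6): no bracket -> illegal
(0,7): no bracket -> illegal
(1,6): flips 2 -> legal
(2,1): flips 1 -> legal
(2,7): flips 1 -> legal
(3,1): flips 2 -> legal
(3,7): flips 2 -> legal
(4,1): flips 1 -> legal
(4,2): flips 2 -> legal
(4,5): flips 1 -> legal
(4,7): flips 1 -> legal
(5,3): flips 1 -> legal
(5,4): flips 1 -> legal
(5,6): no bracket -> illegal
(6,4): flips 1 -> legal
(6,5): no bracket -> illegal
(6,6): flips 3 -> legal
W mobility = 13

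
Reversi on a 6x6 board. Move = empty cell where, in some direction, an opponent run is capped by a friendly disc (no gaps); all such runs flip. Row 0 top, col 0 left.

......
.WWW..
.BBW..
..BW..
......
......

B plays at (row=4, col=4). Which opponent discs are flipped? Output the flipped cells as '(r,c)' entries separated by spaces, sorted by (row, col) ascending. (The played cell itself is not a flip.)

Answer: (3,3)

Derivation:
Dir NW: opp run (3,3) capped by B -> flip
Dir N: first cell '.' (not opp) -> no flip
Dir NE: first cell '.' (not opp) -> no flip
Dir W: first cell '.' (not opp) -> no flip
Dir E: first cell '.' (not opp) -> no flip
Dir SW: first cell '.' (not opp) -> no flip
Dir S: first cell '.' (not opp) -> no flip
Dir SE: first cell '.' (not opp) -> no flip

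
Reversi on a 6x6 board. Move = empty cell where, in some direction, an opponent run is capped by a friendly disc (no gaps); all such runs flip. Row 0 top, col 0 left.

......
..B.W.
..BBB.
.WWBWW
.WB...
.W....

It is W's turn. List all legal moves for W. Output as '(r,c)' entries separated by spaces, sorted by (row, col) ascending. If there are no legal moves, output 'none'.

(0,1): flips 2 -> legal
(0,2): flips 2 -> legal
(0,3): no bracket -> illegal
(1,1): no bracket -> illegal
(1,3): flips 2 -> legal
(1,5): flips 3 -> legal
(2,1): no bracket -> illegal
(2,5): no bracket -> illegal
(4,3): flips 1 -> legal
(4,4): no bracket -> illegal
(5,2): flips 1 -> legal
(5,3): flips 1 -> legal

Answer: (0,1) (0,2) (1,3) (1,5) (4,3) (5,2) (5,3)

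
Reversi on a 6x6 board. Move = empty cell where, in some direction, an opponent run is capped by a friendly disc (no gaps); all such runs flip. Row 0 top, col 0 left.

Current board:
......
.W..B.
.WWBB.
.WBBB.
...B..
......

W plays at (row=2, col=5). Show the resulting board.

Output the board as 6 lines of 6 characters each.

Answer: ......
.W..B.
.WWWWW
.WBBB.
...B..
......

Derivation:
Place W at (2,5); scan 8 dirs for brackets.
Dir NW: opp run (1,4), next='.' -> no flip
Dir N: first cell '.' (not opp) -> no flip
Dir NE: edge -> no flip
Dir W: opp run (2,4) (2,3) capped by W -> flip
Dir E: edge -> no flip
Dir SW: opp run (3,4) (4,3), next='.' -> no flip
Dir S: first cell '.' (not opp) -> no flip
Dir SE: edge -> no flip
All flips: (2,3) (2,4)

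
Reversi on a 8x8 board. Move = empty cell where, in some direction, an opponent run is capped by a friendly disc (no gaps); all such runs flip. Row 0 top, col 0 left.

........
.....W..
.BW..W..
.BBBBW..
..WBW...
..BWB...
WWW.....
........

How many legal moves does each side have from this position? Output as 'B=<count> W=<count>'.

Answer: B=14 W=8

Derivation:
-- B to move --
(0,4): no bracket -> illegal
(0,5): no bracket -> illegal
(0,6): no bracket -> illegal
(1,1): flips 1 -> legal
(1,2): flips 1 -> legal
(1,3): flips 1 -> legal
(1,4): no bracket -> illegal
(1,6): flips 1 -> legal
(2,3): flips 1 -> legal
(2,4): no bracket -> illegal
(2,6): no bracket -> illegal
(3,6): flips 1 -> legal
(4,1): flips 1 -> legal
(4,5): flips 1 -> legal
(4,6): no bracket -> illegal
(5,0): no bracket -> illegal
(5,1): flips 1 -> legal
(5,5): flips 1 -> legal
(6,3): flips 1 -> legal
(6,4): flips 2 -> legal
(7,0): flips 1 -> legal
(7,1): no bracket -> illegal
(7,2): flips 1 -> legal
(7,3): no bracket -> illegal
B mobility = 14
-- W to move --
(1,0): no bracket -> illegal
(1,1): no bracket -> illegal
(1,2): no bracket -> illegal
(2,0): flips 2 -> legal
(2,3): flips 2 -> legal
(2,4): flips 2 -> legal
(3,0): flips 4 -> legal
(4,0): flips 1 -> legal
(4,1): no bracket -> illegal
(4,5): no bracket -> illegal
(5,1): flips 1 -> legal
(5,5): flips 1 -> legal
(6,3): no bracket -> illegal
(6,4): flips 1 -> legal
(6,5): no bracket -> illegal
W mobility = 8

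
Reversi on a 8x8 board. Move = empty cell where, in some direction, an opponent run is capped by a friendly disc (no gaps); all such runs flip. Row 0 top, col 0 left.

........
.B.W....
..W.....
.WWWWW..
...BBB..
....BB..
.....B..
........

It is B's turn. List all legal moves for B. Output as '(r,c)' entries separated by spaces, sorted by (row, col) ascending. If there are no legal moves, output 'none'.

Answer: (2,1) (2,3) (2,4) (2,5) (2,6)

Derivation:
(0,2): no bracket -> illegal
(0,3): no bracket -> illegal
(0,4): no bracket -> illegal
(1,2): no bracket -> illegal
(1,4): no bracket -> illegal
(2,0): no bracket -> illegal
(2,1): flips 1 -> legal
(2,3): flips 2 -> legal
(2,4): flips 1 -> legal
(2,5): flips 2 -> legal
(2,6): flips 1 -> legal
(3,0): no bracket -> illegal
(3,6): no bracket -> illegal
(4,0): no bracket -> illegal
(4,1): no bracket -> illegal
(4,2): no bracket -> illegal
(4,6): no bracket -> illegal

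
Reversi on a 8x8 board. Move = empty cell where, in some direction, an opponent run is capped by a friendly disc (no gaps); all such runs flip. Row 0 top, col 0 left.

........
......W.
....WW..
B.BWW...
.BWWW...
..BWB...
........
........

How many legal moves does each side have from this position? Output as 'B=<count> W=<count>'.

-- B to move --
(0,5): no bracket -> illegal
(0,6): no bracket -> illegal
(0,7): flips 4 -> legal
(1,3): no bracket -> illegal
(1,4): flips 3 -> legal
(1,5): no bracket -> illegal
(1,7): no bracket -> illegal
(2,2): no bracket -> illegal
(2,3): no bracket -> illegal
(2,6): no bracket -> illegal
(2,7): no bracket -> illegal
(3,1): no bracket -> illegal
(3,5): flips 2 -> legal
(3,6): no bracket -> illegal
(4,5): flips 3 -> legal
(5,1): no bracket -> illegal
(5,5): no bracket -> illegal
(6,2): no bracket -> illegal
(6,3): no bracket -> illegal
(6,4): no bracket -> illegal
B mobility = 4
-- W to move --
(2,0): no bracket -> illegal
(2,1): flips 1 -> legal
(2,2): flips 1 -> legal
(2,3): no bracket -> illegal
(3,1): flips 1 -> legal
(4,0): flips 1 -> legal
(4,5): no bracket -> illegal
(5,0): no bracket -> illegal
(5,1): flips 1 -> legal
(5,5): flips 1 -> legal
(6,1): flips 1 -> legal
(6,2): flips 1 -> legal
(6,3): no bracket -> illegal
(6,4): flips 1 -> legal
(6,5): flips 1 -> legal
W mobility = 10

Answer: B=4 W=10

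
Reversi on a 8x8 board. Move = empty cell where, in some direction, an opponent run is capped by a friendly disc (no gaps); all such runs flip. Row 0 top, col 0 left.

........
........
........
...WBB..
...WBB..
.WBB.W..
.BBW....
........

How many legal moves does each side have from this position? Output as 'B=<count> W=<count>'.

Answer: B=12 W=9

Derivation:
-- B to move --
(2,2): flips 1 -> legal
(2,3): flips 2 -> legal
(2,4): no bracket -> illegal
(3,2): flips 1 -> legal
(4,0): flips 1 -> legal
(4,1): flips 1 -> legal
(4,2): flips 1 -> legal
(4,6): no bracket -> illegal
(5,0): flips 1 -> legal
(5,4): no bracket -> illegal
(5,6): no bracket -> illegal
(6,0): no bracket -> illegal
(6,4): flips 1 -> legal
(6,5): flips 1 -> legal
(6,6): flips 1 -> legal
(7,2): no bracket -> illegal
(7,3): flips 1 -> legal
(7,4): flips 1 -> legal
B mobility = 12
-- W to move --
(2,3): no bracket -> illegal
(2,4): no bracket -> illegal
(2,5): flips 3 -> legal
(2,6): no bracket -> illegal
(3,6): flips 2 -> legal
(4,1): flips 1 -> legal
(4,2): no bracket -> illegal
(4,6): flips 2 -> legal
(5,0): no bracket -> illegal
(5,4): flips 2 -> legal
(5,6): no bracket -> illegal
(6,0): flips 2 -> legal
(6,4): no bracket -> illegal
(7,0): flips 2 -> legal
(7,1): flips 1 -> legal
(7,2): no bracket -> illegal
(7,3): flips 1 -> legal
W mobility = 9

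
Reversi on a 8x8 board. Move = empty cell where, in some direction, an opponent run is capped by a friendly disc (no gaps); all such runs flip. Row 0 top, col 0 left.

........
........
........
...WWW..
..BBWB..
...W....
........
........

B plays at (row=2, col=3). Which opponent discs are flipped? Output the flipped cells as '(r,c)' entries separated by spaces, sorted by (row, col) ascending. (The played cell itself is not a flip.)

Answer: (3,3) (3,4)

Derivation:
Dir NW: first cell '.' (not opp) -> no flip
Dir N: first cell '.' (not opp) -> no flip
Dir NE: first cell '.' (not opp) -> no flip
Dir W: first cell '.' (not opp) -> no flip
Dir E: first cell '.' (not opp) -> no flip
Dir SW: first cell '.' (not opp) -> no flip
Dir S: opp run (3,3) capped by B -> flip
Dir SE: opp run (3,4) capped by B -> flip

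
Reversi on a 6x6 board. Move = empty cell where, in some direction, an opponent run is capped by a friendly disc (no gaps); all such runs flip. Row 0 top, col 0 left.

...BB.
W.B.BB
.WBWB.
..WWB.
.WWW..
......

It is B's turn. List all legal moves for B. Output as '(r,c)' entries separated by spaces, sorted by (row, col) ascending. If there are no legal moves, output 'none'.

Answer: (2,0) (3,0) (3,1) (4,4) (5,0) (5,1) (5,2)

Derivation:
(0,0): no bracket -> illegal
(0,1): no bracket -> illegal
(1,1): no bracket -> illegal
(1,3): no bracket -> illegal
(2,0): flips 1 -> legal
(3,0): flips 1 -> legal
(3,1): flips 2 -> legal
(4,0): no bracket -> illegal
(4,4): flips 1 -> legal
(5,0): flips 3 -> legal
(5,1): flips 2 -> legal
(5,2): flips 3 -> legal
(5,3): no bracket -> illegal
(5,4): no bracket -> illegal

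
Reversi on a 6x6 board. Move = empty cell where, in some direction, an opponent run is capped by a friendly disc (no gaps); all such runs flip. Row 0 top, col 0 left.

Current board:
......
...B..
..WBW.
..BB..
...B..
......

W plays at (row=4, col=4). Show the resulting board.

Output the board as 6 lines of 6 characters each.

Place W at (4,4); scan 8 dirs for brackets.
Dir NW: opp run (3,3) capped by W -> flip
Dir N: first cell '.' (not opp) -> no flip
Dir NE: first cell '.' (not opp) -> no flip
Dir W: opp run (4,3), next='.' -> no flip
Dir E: first cell '.' (not opp) -> no flip
Dir SW: first cell '.' (not opp) -> no flip
Dir S: first cell '.' (not opp) -> no flip
Dir SE: first cell '.' (not opp) -> no flip
All flips: (3,3)

Answer: ......
...B..
..WBW.
..BW..
...BW.
......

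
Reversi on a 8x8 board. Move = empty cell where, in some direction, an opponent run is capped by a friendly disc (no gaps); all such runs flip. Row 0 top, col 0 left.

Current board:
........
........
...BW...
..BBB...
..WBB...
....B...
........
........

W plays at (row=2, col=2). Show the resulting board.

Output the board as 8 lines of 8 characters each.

Place W at (2,2); scan 8 dirs for brackets.
Dir NW: first cell '.' (not opp) -> no flip
Dir N: first cell '.' (not opp) -> no flip
Dir NE: first cell '.' (not opp) -> no flip
Dir W: first cell '.' (not opp) -> no flip
Dir E: opp run (2,3) capped by W -> flip
Dir SW: first cell '.' (not opp) -> no flip
Dir S: opp run (3,2) capped by W -> flip
Dir SE: opp run (3,3) (4,4), next='.' -> no flip
All flips: (2,3) (3,2)

Answer: ........
........
..WWW...
..WBB...
..WBB...
....B...
........
........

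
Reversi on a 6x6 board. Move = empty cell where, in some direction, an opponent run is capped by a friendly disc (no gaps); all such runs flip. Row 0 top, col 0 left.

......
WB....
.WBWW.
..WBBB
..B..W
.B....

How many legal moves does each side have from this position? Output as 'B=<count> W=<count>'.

-- B to move --
(0,0): no bracket -> illegal
(0,1): no bracket -> illegal
(1,2): flips 1 -> legal
(1,3): flips 2 -> legal
(1,4): flips 1 -> legal
(1,5): flips 1 -> legal
(2,0): flips 1 -> legal
(2,5): flips 2 -> legal
(3,0): no bracket -> illegal
(3,1): flips 2 -> legal
(4,1): no bracket -> illegal
(4,3): no bracket -> illegal
(4,4): no bracket -> illegal
(5,4): no bracket -> illegal
(5,5): flips 1 -> legal
B mobility = 8
-- W to move --
(0,0): no bracket -> illegal
(0,1): flips 1 -> legal
(0,2): no bracket -> illegal
(1,2): flips 2 -> legal
(1,3): no bracket -> illegal
(2,0): no bracket -> illegal
(2,5): flips 1 -> legal
(3,1): no bracket -> illegal
(4,0): no bracket -> illegal
(4,1): no bracket -> illegal
(4,3): flips 1 -> legal
(4,4): flips 1 -> legal
(5,0): no bracket -> illegal
(5,2): flips 1 -> legal
(5,3): no bracket -> illegal
W mobility = 6

Answer: B=8 W=6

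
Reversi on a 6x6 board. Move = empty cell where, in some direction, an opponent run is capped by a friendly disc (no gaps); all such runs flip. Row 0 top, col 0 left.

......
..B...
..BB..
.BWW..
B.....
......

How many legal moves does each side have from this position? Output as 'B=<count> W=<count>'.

Answer: B=5 W=5

Derivation:
-- B to move --
(2,1): no bracket -> illegal
(2,4): no bracket -> illegal
(3,4): flips 2 -> legal
(4,1): flips 1 -> legal
(4,2): flips 1 -> legal
(4,3): flips 1 -> legal
(4,4): flips 1 -> legal
B mobility = 5
-- W to move --
(0,1): no bracket -> illegal
(0,2): flips 2 -> legal
(0,3): no bracket -> illegal
(1,1): flips 1 -> legal
(1,3): flips 1 -> legal
(1,4): flips 1 -> legal
(2,0): no bracket -> illegal
(2,1): no bracket -> illegal
(2,4): no bracket -> illegal
(3,0): flips 1 -> legal
(3,4): no bracket -> illegal
(4,1): no bracket -> illegal
(4,2): no bracket -> illegal
(5,0): no bracket -> illegal
(5,1): no bracket -> illegal
W mobility = 5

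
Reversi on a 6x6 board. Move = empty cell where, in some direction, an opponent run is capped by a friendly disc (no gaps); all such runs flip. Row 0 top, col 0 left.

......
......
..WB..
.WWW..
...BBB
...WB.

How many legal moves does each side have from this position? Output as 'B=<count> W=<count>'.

-- B to move --
(1,1): flips 2 -> legal
(1,2): no bracket -> illegal
(1,3): no bracket -> illegal
(2,0): no bracket -> illegal
(2,1): flips 2 -> legal
(2,4): no bracket -> illegal
(3,0): no bracket -> illegal
(3,4): no bracket -> illegal
(4,0): no bracket -> illegal
(4,1): flips 1 -> legal
(4,2): no bracket -> illegal
(5,2): flips 1 -> legal
B mobility = 4
-- W to move --
(1,2): no bracket -> illegal
(1,3): flips 1 -> legal
(1,4): flips 1 -> legal
(2,4): flips 1 -> legal
(3,4): no bracket -> illegal
(3,5): flips 1 -> legal
(4,2): no bracket -> illegal
(5,2): no bracket -> illegal
(5,5): flips 2 -> legal
W mobility = 5

Answer: B=4 W=5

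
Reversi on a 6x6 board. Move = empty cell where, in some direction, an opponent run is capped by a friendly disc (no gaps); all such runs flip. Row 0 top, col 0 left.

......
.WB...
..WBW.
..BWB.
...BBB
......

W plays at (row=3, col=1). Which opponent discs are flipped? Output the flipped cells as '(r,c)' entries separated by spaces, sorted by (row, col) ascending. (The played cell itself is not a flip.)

Answer: (3,2)

Derivation:
Dir NW: first cell '.' (not opp) -> no flip
Dir N: first cell '.' (not opp) -> no flip
Dir NE: first cell 'W' (not opp) -> no flip
Dir W: first cell '.' (not opp) -> no flip
Dir E: opp run (3,2) capped by W -> flip
Dir SW: first cell '.' (not opp) -> no flip
Dir S: first cell '.' (not opp) -> no flip
Dir SE: first cell '.' (not opp) -> no flip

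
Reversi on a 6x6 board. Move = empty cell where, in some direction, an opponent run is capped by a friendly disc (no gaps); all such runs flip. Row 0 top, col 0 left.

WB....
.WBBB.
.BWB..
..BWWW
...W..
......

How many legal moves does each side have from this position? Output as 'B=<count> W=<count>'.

-- B to move --
(0,2): no bracket -> illegal
(1,0): flips 1 -> legal
(2,0): no bracket -> illegal
(2,4): no bracket -> illegal
(2,5): no bracket -> illegal
(3,1): flips 1 -> legal
(4,2): no bracket -> illegal
(4,4): no bracket -> illegal
(4,5): flips 1 -> legal
(5,2): no bracket -> illegal
(5,3): flips 2 -> legal
(5,4): flips 1 -> legal
B mobility = 5
-- W to move --
(0,2): flips 2 -> legal
(0,3): flips 2 -> legal
(0,4): flips 1 -> legal
(0,5): no bracket -> illegal
(1,0): flips 2 -> legal
(1,5): flips 3 -> legal
(2,0): flips 1 -> legal
(2,4): flips 1 -> legal
(2,5): no bracket -> illegal
(3,0): no bracket -> illegal
(3,1): flips 2 -> legal
(4,1): no bracket -> illegal
(4,2): flips 1 -> legal
W mobility = 9

Answer: B=5 W=9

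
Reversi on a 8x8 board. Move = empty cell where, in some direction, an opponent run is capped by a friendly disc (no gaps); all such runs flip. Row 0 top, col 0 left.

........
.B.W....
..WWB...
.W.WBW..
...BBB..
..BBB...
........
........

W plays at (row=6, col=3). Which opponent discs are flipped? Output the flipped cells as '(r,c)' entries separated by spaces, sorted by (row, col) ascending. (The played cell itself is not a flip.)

Dir NW: opp run (5,2), next='.' -> no flip
Dir N: opp run (5,3) (4,3) capped by W -> flip
Dir NE: opp run (5,4) (4,5), next='.' -> no flip
Dir W: first cell '.' (not opp) -> no flip
Dir E: first cell '.' (not opp) -> no flip
Dir SW: first cell '.' (not opp) -> no flip
Dir S: first cell '.' (not opp) -> no flip
Dir SE: first cell '.' (not opp) -> no flip

Answer: (4,3) (5,3)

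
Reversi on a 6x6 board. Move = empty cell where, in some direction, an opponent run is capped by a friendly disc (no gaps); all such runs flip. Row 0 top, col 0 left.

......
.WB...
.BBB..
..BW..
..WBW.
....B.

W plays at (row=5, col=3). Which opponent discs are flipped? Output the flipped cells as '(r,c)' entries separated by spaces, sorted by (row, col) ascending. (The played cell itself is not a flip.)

Dir NW: first cell 'W' (not opp) -> no flip
Dir N: opp run (4,3) capped by W -> flip
Dir NE: first cell 'W' (not opp) -> no flip
Dir W: first cell '.' (not opp) -> no flip
Dir E: opp run (5,4), next='.' -> no flip
Dir SW: edge -> no flip
Dir S: edge -> no flip
Dir SE: edge -> no flip

Answer: (4,3)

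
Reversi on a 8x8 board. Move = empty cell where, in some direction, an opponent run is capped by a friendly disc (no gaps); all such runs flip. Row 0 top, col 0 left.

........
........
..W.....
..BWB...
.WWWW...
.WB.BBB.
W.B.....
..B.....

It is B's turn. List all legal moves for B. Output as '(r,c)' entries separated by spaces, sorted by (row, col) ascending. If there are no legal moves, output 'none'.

Answer: (1,1) (1,2) (3,0) (4,0) (5,0)

Derivation:
(1,1): flips 3 -> legal
(1,2): flips 1 -> legal
(1,3): no bracket -> illegal
(2,1): no bracket -> illegal
(2,3): no bracket -> illegal
(2,4): no bracket -> illegal
(3,0): flips 1 -> legal
(3,1): no bracket -> illegal
(3,5): no bracket -> illegal
(4,0): flips 1 -> legal
(4,5): no bracket -> illegal
(5,0): flips 2 -> legal
(5,3): no bracket -> illegal
(6,1): no bracket -> illegal
(7,0): no bracket -> illegal
(7,1): no bracket -> illegal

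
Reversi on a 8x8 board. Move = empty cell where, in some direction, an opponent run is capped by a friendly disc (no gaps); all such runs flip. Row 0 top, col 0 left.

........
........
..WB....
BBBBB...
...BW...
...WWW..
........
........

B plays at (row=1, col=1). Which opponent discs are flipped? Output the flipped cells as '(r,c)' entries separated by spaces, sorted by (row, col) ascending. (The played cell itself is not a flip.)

Dir NW: first cell '.' (not opp) -> no flip
Dir N: first cell '.' (not opp) -> no flip
Dir NE: first cell '.' (not opp) -> no flip
Dir W: first cell '.' (not opp) -> no flip
Dir E: first cell '.' (not opp) -> no flip
Dir SW: first cell '.' (not opp) -> no flip
Dir S: first cell '.' (not opp) -> no flip
Dir SE: opp run (2,2) capped by B -> flip

Answer: (2,2)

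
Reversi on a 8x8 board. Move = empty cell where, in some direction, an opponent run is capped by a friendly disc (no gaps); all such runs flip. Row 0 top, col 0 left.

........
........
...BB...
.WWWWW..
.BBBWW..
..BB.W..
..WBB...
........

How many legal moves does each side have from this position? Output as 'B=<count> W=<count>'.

-- B to move --
(2,0): flips 1 -> legal
(2,1): flips 2 -> legal
(2,2): flips 1 -> legal
(2,5): flips 1 -> legal
(2,6): flips 2 -> legal
(3,0): no bracket -> illegal
(3,6): no bracket -> illegal
(4,0): no bracket -> illegal
(4,6): flips 4 -> legal
(5,1): no bracket -> illegal
(5,4): flips 2 -> legal
(5,6): flips 2 -> legal
(6,1): flips 1 -> legal
(6,5): no bracket -> illegal
(6,6): no bracket -> illegal
(7,1): flips 1 -> legal
(7,2): flips 1 -> legal
(7,3): no bracket -> illegal
B mobility = 11
-- W to move --
(1,2): flips 1 -> legal
(1,3): flips 2 -> legal
(1,4): flips 2 -> legal
(1,5): flips 1 -> legal
(2,2): no bracket -> illegal
(2,5): no bracket -> illegal
(3,0): no bracket -> illegal
(4,0): flips 3 -> legal
(5,0): flips 1 -> legal
(5,1): flips 2 -> legal
(5,4): flips 1 -> legal
(6,1): flips 2 -> legal
(6,5): flips 2 -> legal
(7,2): no bracket -> illegal
(7,3): flips 4 -> legal
(7,4): no bracket -> illegal
(7,5): flips 3 -> legal
W mobility = 12

Answer: B=11 W=12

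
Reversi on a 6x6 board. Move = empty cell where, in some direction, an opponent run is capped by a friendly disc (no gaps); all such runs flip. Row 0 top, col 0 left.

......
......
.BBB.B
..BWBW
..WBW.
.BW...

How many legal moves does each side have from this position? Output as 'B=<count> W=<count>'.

Answer: B=6 W=8

Derivation:
-- B to move --
(2,4): flips 2 -> legal
(3,1): no bracket -> illegal
(4,1): flips 1 -> legal
(4,5): flips 2 -> legal
(5,3): flips 1 -> legal
(5,4): flips 1 -> legal
(5,5): flips 2 -> legal
B mobility = 6
-- W to move --
(1,0): no bracket -> illegal
(1,1): flips 1 -> legal
(1,2): flips 2 -> legal
(1,3): flips 1 -> legal
(1,4): no bracket -> illegal
(1,5): flips 1 -> legal
(2,0): no bracket -> illegal
(2,4): flips 1 -> legal
(3,0): no bracket -> illegal
(3,1): flips 1 -> legal
(4,0): no bracket -> illegal
(4,1): no bracket -> illegal
(4,5): no bracket -> illegal
(5,0): flips 1 -> legal
(5,3): flips 1 -> legal
(5,4): no bracket -> illegal
W mobility = 8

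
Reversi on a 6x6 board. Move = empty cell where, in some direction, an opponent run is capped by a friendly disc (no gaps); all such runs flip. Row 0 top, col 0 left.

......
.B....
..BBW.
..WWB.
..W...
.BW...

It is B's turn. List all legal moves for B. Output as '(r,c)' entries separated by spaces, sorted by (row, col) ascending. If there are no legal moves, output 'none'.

(1,3): no bracket -> illegal
(1,4): flips 1 -> legal
(1,5): flips 3 -> legal
(2,1): no bracket -> illegal
(2,5): flips 1 -> legal
(3,1): flips 2 -> legal
(3,5): no bracket -> illegal
(4,1): flips 1 -> legal
(4,3): flips 1 -> legal
(4,4): flips 1 -> legal
(5,3): flips 1 -> legal

Answer: (1,4) (1,5) (2,5) (3,1) (4,1) (4,3) (4,4) (5,3)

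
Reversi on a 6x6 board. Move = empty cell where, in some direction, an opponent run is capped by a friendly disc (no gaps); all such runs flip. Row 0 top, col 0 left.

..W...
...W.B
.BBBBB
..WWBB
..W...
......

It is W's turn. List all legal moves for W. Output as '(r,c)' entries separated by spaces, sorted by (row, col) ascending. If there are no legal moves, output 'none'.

Answer: (1,0) (1,1) (1,2) (1,4) (3,1)

Derivation:
(0,4): no bracket -> illegal
(0,5): no bracket -> illegal
(1,0): flips 1 -> legal
(1,1): flips 1 -> legal
(1,2): flips 1 -> legal
(1,4): flips 1 -> legal
(2,0): no bracket -> illegal
(3,0): no bracket -> illegal
(3,1): flips 1 -> legal
(4,3): no bracket -> illegal
(4,4): no bracket -> illegal
(4,5): no bracket -> illegal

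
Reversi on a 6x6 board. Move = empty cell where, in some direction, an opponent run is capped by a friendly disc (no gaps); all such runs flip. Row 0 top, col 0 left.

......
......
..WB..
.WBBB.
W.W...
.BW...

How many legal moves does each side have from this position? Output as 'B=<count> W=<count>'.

Answer: B=5 W=4

Derivation:
-- B to move --
(1,1): flips 1 -> legal
(1,2): flips 1 -> legal
(1,3): no bracket -> illegal
(2,0): no bracket -> illegal
(2,1): flips 1 -> legal
(3,0): flips 1 -> legal
(4,1): no bracket -> illegal
(4,3): no bracket -> illegal
(5,0): no bracket -> illegal
(5,3): flips 1 -> legal
B mobility = 5
-- W to move --
(1,2): no bracket -> illegal
(1,3): no bracket -> illegal
(1,4): no bracket -> illegal
(2,1): no bracket -> illegal
(2,4): flips 2 -> legal
(2,5): no bracket -> illegal
(3,5): flips 3 -> legal
(4,1): no bracket -> illegal
(4,3): no bracket -> illegal
(4,4): flips 1 -> legal
(4,5): no bracket -> illegal
(5,0): flips 1 -> legal
W mobility = 4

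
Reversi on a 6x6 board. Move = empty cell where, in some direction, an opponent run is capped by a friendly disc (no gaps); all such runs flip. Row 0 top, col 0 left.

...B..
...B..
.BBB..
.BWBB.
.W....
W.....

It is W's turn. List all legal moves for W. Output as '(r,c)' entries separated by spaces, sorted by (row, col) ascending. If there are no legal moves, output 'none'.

Answer: (1,0) (1,1) (1,2) (1,4) (3,0) (3,5)

Derivation:
(0,2): no bracket -> illegal
(0,4): no bracket -> illegal
(1,0): flips 1 -> legal
(1,1): flips 2 -> legal
(1,2): flips 1 -> legal
(1,4): flips 1 -> legal
(2,0): no bracket -> illegal
(2,4): no bracket -> illegal
(2,5): no bracket -> illegal
(3,0): flips 1 -> legal
(3,5): flips 2 -> legal
(4,0): no bracket -> illegal
(4,2): no bracket -> illegal
(4,3): no bracket -> illegal
(4,4): no bracket -> illegal
(4,5): no bracket -> illegal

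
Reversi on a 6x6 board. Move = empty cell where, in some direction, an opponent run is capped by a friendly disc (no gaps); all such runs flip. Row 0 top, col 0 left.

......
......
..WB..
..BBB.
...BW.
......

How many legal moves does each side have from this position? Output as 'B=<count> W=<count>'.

-- B to move --
(1,1): flips 1 -> legal
(1,2): flips 1 -> legal
(1,3): no bracket -> illegal
(2,1): flips 1 -> legal
(3,1): no bracket -> illegal
(3,5): no bracket -> illegal
(4,5): flips 1 -> legal
(5,3): no bracket -> illegal
(5,4): flips 1 -> legal
(5,5): flips 1 -> legal
B mobility = 6
-- W to move --
(1,2): no bracket -> illegal
(1,3): no bracket -> illegal
(1,4): no bracket -> illegal
(2,1): no bracket -> illegal
(2,4): flips 2 -> legal
(2,5): no bracket -> illegal
(3,1): no bracket -> illegal
(3,5): no bracket -> illegal
(4,1): no bracket -> illegal
(4,2): flips 2 -> legal
(4,5): no bracket -> illegal
(5,2): no bracket -> illegal
(5,3): no bracket -> illegal
(5,4): no bracket -> illegal
W mobility = 2

Answer: B=6 W=2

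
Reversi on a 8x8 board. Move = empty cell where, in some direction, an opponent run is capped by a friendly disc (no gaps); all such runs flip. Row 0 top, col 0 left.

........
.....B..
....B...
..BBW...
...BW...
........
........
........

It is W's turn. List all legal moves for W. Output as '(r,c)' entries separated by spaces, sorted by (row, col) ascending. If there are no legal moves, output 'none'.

(0,4): no bracket -> illegal
(0,5): no bracket -> illegal
(0,6): no bracket -> illegal
(1,3): no bracket -> illegal
(1,4): flips 1 -> legal
(1,6): no bracket -> illegal
(2,1): no bracket -> illegal
(2,2): flips 1 -> legal
(2,3): no bracket -> illegal
(2,5): no bracket -> illegal
(2,6): no bracket -> illegal
(3,1): flips 2 -> legal
(3,5): no bracket -> illegal
(4,1): no bracket -> illegal
(4,2): flips 1 -> legal
(5,2): flips 1 -> legal
(5,3): no bracket -> illegal
(5,4): no bracket -> illegal

Answer: (1,4) (2,2) (3,1) (4,2) (5,2)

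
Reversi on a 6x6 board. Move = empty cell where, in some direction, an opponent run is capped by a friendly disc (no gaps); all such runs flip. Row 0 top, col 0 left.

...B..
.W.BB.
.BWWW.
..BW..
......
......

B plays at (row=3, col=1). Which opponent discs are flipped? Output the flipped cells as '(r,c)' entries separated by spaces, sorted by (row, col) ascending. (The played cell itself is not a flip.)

Dir NW: first cell '.' (not opp) -> no flip
Dir N: first cell 'B' (not opp) -> no flip
Dir NE: opp run (2,2) capped by B -> flip
Dir W: first cell '.' (not opp) -> no flip
Dir E: first cell 'B' (not opp) -> no flip
Dir SW: first cell '.' (not opp) -> no flip
Dir S: first cell '.' (not opp) -> no flip
Dir SE: first cell '.' (not opp) -> no flip

Answer: (2,2)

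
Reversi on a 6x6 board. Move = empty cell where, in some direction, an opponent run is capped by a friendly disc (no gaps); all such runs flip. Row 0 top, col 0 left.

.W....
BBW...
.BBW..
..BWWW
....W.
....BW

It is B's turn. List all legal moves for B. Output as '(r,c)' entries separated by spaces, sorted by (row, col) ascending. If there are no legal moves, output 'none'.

Answer: (0,2) (0,3) (1,3) (1,4) (2,4)

Derivation:
(0,0): no bracket -> illegal
(0,2): flips 1 -> legal
(0,3): flips 1 -> legal
(1,3): flips 1 -> legal
(1,4): flips 1 -> legal
(2,4): flips 3 -> legal
(2,5): no bracket -> illegal
(4,2): no bracket -> illegal
(4,3): no bracket -> illegal
(4,5): no bracket -> illegal
(5,3): no bracket -> illegal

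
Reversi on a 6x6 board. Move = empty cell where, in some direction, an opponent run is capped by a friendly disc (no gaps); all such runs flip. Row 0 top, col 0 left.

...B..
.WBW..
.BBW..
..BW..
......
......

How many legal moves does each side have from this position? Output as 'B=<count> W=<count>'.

Answer: B=9 W=4

Derivation:
-- B to move --
(0,0): flips 1 -> legal
(0,1): flips 1 -> legal
(0,2): no bracket -> illegal
(0,4): flips 1 -> legal
(1,0): flips 1 -> legal
(1,4): flips 2 -> legal
(2,0): no bracket -> illegal
(2,4): flips 1 -> legal
(3,4): flips 2 -> legal
(4,2): no bracket -> illegal
(4,3): flips 3 -> legal
(4,4): flips 1 -> legal
B mobility = 9
-- W to move --
(0,1): flips 1 -> legal
(0,2): no bracket -> illegal
(0,4): no bracket -> illegal
(1,0): no bracket -> illegal
(1,4): no bracket -> illegal
(2,0): flips 2 -> legal
(3,0): no bracket -> illegal
(3,1): flips 3 -> legal
(4,1): flips 1 -> legal
(4,2): no bracket -> illegal
(4,3): no bracket -> illegal
W mobility = 4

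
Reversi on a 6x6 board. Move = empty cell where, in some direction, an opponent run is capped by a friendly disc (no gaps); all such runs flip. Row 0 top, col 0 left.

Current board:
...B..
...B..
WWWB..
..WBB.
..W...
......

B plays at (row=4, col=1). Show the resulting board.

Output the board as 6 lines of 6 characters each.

Place B at (4,1); scan 8 dirs for brackets.
Dir NW: first cell '.' (not opp) -> no flip
Dir N: first cell '.' (not opp) -> no flip
Dir NE: opp run (3,2) capped by B -> flip
Dir W: first cell '.' (not opp) -> no flip
Dir E: opp run (4,2), next='.' -> no flip
Dir SW: first cell '.' (not opp) -> no flip
Dir S: first cell '.' (not opp) -> no flip
Dir SE: first cell '.' (not opp) -> no flip
All flips: (3,2)

Answer: ...B..
...B..
WWWB..
..BBB.
.BW...
......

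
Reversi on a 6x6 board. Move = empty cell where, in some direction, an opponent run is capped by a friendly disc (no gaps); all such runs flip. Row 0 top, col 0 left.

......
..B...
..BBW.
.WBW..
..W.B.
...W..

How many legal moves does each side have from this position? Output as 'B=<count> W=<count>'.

-- B to move --
(1,3): no bracket -> illegal
(1,4): no bracket -> illegal
(1,5): no bracket -> illegal
(2,0): no bracket -> illegal
(2,1): no bracket -> illegal
(2,5): flips 1 -> legal
(3,0): flips 1 -> legal
(3,4): flips 1 -> legal
(3,5): no bracket -> illegal
(4,0): flips 1 -> legal
(4,1): no bracket -> illegal
(4,3): flips 1 -> legal
(5,1): no bracket -> illegal
(5,2): flips 1 -> legal
(5,4): no bracket -> illegal
B mobility = 6
-- W to move --
(0,1): no bracket -> illegal
(0,2): flips 3 -> legal
(0,3): no bracket -> illegal
(1,1): flips 1 -> legal
(1,3): flips 2 -> legal
(1,4): no bracket -> illegal
(2,1): flips 2 -> legal
(3,4): no bracket -> illegal
(3,5): flips 1 -> legal
(4,1): no bracket -> illegal
(4,3): no bracket -> illegal
(4,5): no bracket -> illegal
(5,4): no bracket -> illegal
(5,5): flips 1 -> legal
W mobility = 6

Answer: B=6 W=6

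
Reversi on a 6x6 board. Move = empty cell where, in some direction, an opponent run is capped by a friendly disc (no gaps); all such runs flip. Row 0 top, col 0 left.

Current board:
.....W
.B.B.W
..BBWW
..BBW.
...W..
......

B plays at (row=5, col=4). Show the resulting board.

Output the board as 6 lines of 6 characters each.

Answer: .....W
.B.B.W
..BBWW
..BBW.
...B..
....B.

Derivation:
Place B at (5,4); scan 8 dirs for brackets.
Dir NW: opp run (4,3) capped by B -> flip
Dir N: first cell '.' (not opp) -> no flip
Dir NE: first cell '.' (not opp) -> no flip
Dir W: first cell '.' (not opp) -> no flip
Dir E: first cell '.' (not opp) -> no flip
Dir SW: edge -> no flip
Dir S: edge -> no flip
Dir SE: edge -> no flip
All flips: (4,3)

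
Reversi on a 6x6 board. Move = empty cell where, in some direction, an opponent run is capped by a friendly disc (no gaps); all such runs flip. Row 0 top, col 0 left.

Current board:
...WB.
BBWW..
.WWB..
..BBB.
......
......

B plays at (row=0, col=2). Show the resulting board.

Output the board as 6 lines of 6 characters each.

Answer: ..BBB.
BBBW..
.WBB..
..BBB.
......
......

Derivation:
Place B at (0,2); scan 8 dirs for brackets.
Dir NW: edge -> no flip
Dir N: edge -> no flip
Dir NE: edge -> no flip
Dir W: first cell '.' (not opp) -> no flip
Dir E: opp run (0,3) capped by B -> flip
Dir SW: first cell 'B' (not opp) -> no flip
Dir S: opp run (1,2) (2,2) capped by B -> flip
Dir SE: opp run (1,3), next='.' -> no flip
All flips: (0,3) (1,2) (2,2)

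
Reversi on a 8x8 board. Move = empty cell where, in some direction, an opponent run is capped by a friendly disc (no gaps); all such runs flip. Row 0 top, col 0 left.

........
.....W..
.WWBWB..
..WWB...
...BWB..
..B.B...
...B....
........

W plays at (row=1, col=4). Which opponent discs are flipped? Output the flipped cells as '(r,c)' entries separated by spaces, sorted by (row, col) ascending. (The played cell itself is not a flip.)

Answer: (2,3)

Derivation:
Dir NW: first cell '.' (not opp) -> no flip
Dir N: first cell '.' (not opp) -> no flip
Dir NE: first cell '.' (not opp) -> no flip
Dir W: first cell '.' (not opp) -> no flip
Dir E: first cell 'W' (not opp) -> no flip
Dir SW: opp run (2,3) capped by W -> flip
Dir S: first cell 'W' (not opp) -> no flip
Dir SE: opp run (2,5), next='.' -> no flip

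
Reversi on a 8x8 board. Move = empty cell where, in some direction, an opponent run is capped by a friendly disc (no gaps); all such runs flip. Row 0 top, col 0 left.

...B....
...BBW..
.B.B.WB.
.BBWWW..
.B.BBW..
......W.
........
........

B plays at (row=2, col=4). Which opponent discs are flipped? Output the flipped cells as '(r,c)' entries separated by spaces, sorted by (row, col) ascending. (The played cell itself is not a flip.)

Dir NW: first cell 'B' (not opp) -> no flip
Dir N: first cell 'B' (not opp) -> no flip
Dir NE: opp run (1,5), next='.' -> no flip
Dir W: first cell 'B' (not opp) -> no flip
Dir E: opp run (2,5) capped by B -> flip
Dir SW: opp run (3,3), next='.' -> no flip
Dir S: opp run (3,4) capped by B -> flip
Dir SE: opp run (3,5), next='.' -> no flip

Answer: (2,5) (3,4)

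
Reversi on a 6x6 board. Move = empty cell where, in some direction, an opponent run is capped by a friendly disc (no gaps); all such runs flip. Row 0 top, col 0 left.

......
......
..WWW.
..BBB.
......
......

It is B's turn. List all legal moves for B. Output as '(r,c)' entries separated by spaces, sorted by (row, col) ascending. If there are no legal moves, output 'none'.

Answer: (1,1) (1,2) (1,3) (1,4) (1,5)

Derivation:
(1,1): flips 1 -> legal
(1,2): flips 2 -> legal
(1,3): flips 1 -> legal
(1,4): flips 2 -> legal
(1,5): flips 1 -> legal
(2,1): no bracket -> illegal
(2,5): no bracket -> illegal
(3,1): no bracket -> illegal
(3,5): no bracket -> illegal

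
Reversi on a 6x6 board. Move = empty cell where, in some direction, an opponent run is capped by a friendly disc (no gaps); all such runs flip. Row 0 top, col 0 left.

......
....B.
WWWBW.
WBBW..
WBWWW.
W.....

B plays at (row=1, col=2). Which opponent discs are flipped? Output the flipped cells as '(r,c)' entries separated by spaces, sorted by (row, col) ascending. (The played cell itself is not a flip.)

Dir NW: first cell '.' (not opp) -> no flip
Dir N: first cell '.' (not opp) -> no flip
Dir NE: first cell '.' (not opp) -> no flip
Dir W: first cell '.' (not opp) -> no flip
Dir E: first cell '.' (not opp) -> no flip
Dir SW: opp run (2,1) (3,0), next=edge -> no flip
Dir S: opp run (2,2) capped by B -> flip
Dir SE: first cell 'B' (not opp) -> no flip

Answer: (2,2)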